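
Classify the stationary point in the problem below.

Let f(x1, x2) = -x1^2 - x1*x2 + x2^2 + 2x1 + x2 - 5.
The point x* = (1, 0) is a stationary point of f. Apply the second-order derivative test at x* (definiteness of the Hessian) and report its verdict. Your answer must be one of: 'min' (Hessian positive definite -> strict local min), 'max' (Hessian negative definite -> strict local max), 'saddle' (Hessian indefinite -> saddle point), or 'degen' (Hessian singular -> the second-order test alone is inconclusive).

Compute the Hessian H = grad^2 f:
  H = [[-2, -1], [-1, 2]]
Verify stationarity: grad f(x*) = H x* + g = (0, 0).
Eigenvalues of H: -2.2361, 2.2361.
Eigenvalues have mixed signs, so H is indefinite -> x* is a saddle point.

saddle


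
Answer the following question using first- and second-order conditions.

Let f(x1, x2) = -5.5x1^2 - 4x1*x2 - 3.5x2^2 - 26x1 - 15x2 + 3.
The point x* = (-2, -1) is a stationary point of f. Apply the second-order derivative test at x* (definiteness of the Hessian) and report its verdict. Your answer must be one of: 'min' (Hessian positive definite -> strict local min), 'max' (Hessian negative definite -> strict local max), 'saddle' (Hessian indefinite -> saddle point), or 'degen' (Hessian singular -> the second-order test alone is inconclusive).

Compute the Hessian H = grad^2 f:
  H = [[-11, -4], [-4, -7]]
Verify stationarity: grad f(x*) = H x* + g = (0, 0).
Eigenvalues of H: -13.4721, -4.5279.
Both eigenvalues < 0, so H is negative definite -> x* is a strict local max.

max


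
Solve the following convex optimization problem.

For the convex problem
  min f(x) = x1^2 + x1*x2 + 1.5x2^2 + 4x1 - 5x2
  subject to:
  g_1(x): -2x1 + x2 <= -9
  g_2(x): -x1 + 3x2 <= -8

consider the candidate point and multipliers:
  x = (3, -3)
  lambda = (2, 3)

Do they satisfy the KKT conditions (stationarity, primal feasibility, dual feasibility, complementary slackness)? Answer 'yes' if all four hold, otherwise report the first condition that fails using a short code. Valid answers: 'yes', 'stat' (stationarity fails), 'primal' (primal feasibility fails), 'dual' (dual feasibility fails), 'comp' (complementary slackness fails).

Gradient of f: grad f(x) = Q x + c = (7, -11)
Constraint values g_i(x) = a_i^T x - b_i:
  g_1((3, -3)) = 0
  g_2((3, -3)) = -4
Stationarity residual: grad f(x) + sum_i lambda_i a_i = (0, 0)
  -> stationarity OK
Primal feasibility (all g_i <= 0): OK
Dual feasibility (all lambda_i >= 0): OK
Complementary slackness (lambda_i * g_i(x) = 0 for all i): FAILS

Verdict: the first failing condition is complementary_slackness -> comp.

comp


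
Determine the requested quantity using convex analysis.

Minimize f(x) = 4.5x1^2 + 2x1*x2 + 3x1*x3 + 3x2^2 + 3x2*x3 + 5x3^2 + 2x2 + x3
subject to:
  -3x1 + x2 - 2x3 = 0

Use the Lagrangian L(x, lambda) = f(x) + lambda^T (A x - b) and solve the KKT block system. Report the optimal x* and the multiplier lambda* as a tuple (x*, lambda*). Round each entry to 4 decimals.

Form the Lagrangian:
  L(x, lambda) = (1/2) x^T Q x + c^T x + lambda^T (A x - b)
Stationarity (grad_x L = 0): Q x + c + A^T lambda = 0.
Primal feasibility: A x = b.

This gives the KKT block system:
  [ Q   A^T ] [ x     ]   [-c ]
  [ A    0  ] [ lambda ] = [ b ]

Solving the linear system:
  x*      = (-0.0214, -0.2332, -0.0845)
  lambda* = (-0.3043)
  f(x*)   = -0.2755

x* = (-0.0214, -0.2332, -0.0845), lambda* = (-0.3043)


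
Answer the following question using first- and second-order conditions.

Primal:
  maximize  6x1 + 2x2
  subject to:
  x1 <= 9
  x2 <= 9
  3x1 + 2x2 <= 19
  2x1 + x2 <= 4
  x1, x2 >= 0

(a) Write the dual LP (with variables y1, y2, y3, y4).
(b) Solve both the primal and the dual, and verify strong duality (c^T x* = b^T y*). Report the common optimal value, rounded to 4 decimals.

The standard primal-dual pair for 'max c^T x s.t. A x <= b, x >= 0' is:
  Dual:  min b^T y  s.t.  A^T y >= c,  y >= 0.

So the dual LP is:
  minimize  9y1 + 9y2 + 19y3 + 4y4
  subject to:
    y1 + 3y3 + 2y4 >= 6
    y2 + 2y3 + y4 >= 2
    y1, y2, y3, y4 >= 0

Solving the primal: x* = (2, 0).
  primal value c^T x* = 12.
Solving the dual: y* = (0, 0, 0, 3).
  dual value b^T y* = 12.
Strong duality: c^T x* = b^T y*. Confirmed.

12


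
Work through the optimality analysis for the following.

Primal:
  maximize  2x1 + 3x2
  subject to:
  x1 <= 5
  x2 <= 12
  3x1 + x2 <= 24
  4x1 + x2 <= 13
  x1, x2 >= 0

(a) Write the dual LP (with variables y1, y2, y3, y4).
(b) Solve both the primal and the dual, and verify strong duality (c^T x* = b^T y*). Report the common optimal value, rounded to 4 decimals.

The standard primal-dual pair for 'max c^T x s.t. A x <= b, x >= 0' is:
  Dual:  min b^T y  s.t.  A^T y >= c,  y >= 0.

So the dual LP is:
  minimize  5y1 + 12y2 + 24y3 + 13y4
  subject to:
    y1 + 3y3 + 4y4 >= 2
    y2 + y3 + y4 >= 3
    y1, y2, y3, y4 >= 0

Solving the primal: x* = (0.25, 12).
  primal value c^T x* = 36.5.
Solving the dual: y* = (0, 2.5, 0, 0.5).
  dual value b^T y* = 36.5.
Strong duality: c^T x* = b^T y*. Confirmed.

36.5


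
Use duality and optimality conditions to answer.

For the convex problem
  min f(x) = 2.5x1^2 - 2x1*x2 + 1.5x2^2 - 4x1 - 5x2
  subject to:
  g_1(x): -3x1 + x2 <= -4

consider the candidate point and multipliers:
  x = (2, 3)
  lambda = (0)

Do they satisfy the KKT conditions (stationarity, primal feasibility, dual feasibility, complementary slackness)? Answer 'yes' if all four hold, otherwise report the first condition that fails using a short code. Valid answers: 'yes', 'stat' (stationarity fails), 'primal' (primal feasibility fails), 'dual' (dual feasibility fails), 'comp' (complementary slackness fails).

Gradient of f: grad f(x) = Q x + c = (0, 0)
Constraint values g_i(x) = a_i^T x - b_i:
  g_1((2, 3)) = 1
Stationarity residual: grad f(x) + sum_i lambda_i a_i = (0, 0)
  -> stationarity OK
Primal feasibility (all g_i <= 0): FAILS
Dual feasibility (all lambda_i >= 0): OK
Complementary slackness (lambda_i * g_i(x) = 0 for all i): OK

Verdict: the first failing condition is primal_feasibility -> primal.

primal


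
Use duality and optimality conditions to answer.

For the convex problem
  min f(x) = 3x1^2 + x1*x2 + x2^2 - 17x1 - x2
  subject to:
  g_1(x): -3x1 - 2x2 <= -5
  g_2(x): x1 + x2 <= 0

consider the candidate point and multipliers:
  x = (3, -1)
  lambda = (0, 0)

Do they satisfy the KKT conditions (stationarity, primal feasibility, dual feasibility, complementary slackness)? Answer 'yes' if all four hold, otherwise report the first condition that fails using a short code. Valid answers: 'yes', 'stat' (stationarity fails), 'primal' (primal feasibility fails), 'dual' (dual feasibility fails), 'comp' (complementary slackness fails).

Gradient of f: grad f(x) = Q x + c = (0, 0)
Constraint values g_i(x) = a_i^T x - b_i:
  g_1((3, -1)) = -2
  g_2((3, -1)) = 2
Stationarity residual: grad f(x) + sum_i lambda_i a_i = (0, 0)
  -> stationarity OK
Primal feasibility (all g_i <= 0): FAILS
Dual feasibility (all lambda_i >= 0): OK
Complementary slackness (lambda_i * g_i(x) = 0 for all i): OK

Verdict: the first failing condition is primal_feasibility -> primal.

primal


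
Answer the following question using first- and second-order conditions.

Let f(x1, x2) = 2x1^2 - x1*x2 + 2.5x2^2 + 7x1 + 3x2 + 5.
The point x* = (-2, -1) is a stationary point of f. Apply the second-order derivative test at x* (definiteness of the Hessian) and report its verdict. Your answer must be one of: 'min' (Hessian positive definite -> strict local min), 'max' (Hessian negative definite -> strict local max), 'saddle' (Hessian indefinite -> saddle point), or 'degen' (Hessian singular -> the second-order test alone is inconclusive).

Compute the Hessian H = grad^2 f:
  H = [[4, -1], [-1, 5]]
Verify stationarity: grad f(x*) = H x* + g = (0, 0).
Eigenvalues of H: 3.382, 5.618.
Both eigenvalues > 0, so H is positive definite -> x* is a strict local min.

min


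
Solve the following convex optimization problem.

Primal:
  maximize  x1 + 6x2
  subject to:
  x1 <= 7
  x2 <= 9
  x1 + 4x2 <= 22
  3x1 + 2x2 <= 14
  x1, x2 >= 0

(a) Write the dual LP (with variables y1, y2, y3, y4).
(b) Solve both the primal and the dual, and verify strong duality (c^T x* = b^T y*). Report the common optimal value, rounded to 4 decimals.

The standard primal-dual pair for 'max c^T x s.t. A x <= b, x >= 0' is:
  Dual:  min b^T y  s.t.  A^T y >= c,  y >= 0.

So the dual LP is:
  minimize  7y1 + 9y2 + 22y3 + 14y4
  subject to:
    y1 + y3 + 3y4 >= 1
    y2 + 4y3 + 2y4 >= 6
    y1, y2, y3, y4 >= 0

Solving the primal: x* = (0, 5.5).
  primal value c^T x* = 33.
Solving the dual: y* = (0, 0, 1.5, 0).
  dual value b^T y* = 33.
Strong duality: c^T x* = b^T y*. Confirmed.

33


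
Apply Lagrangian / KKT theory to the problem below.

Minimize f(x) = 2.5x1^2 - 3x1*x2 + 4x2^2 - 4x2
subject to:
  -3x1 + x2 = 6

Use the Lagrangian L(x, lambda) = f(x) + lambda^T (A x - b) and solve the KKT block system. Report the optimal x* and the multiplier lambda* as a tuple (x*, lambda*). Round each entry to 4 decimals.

Form the Lagrangian:
  L(x, lambda) = (1/2) x^T Q x + c^T x + lambda^T (A x - b)
Stationarity (grad_x L = 0): Q x + c + A^T lambda = 0.
Primal feasibility: A x = b.

This gives the KKT block system:
  [ Q   A^T ] [ x     ]   [-c ]
  [ A    0  ] [ lambda ] = [ b ]

Solving the linear system:
  x*      = (-1.9322, 0.2034)
  lambda* = (-3.4237)
  f(x*)   = 9.8644

x* = (-1.9322, 0.2034), lambda* = (-3.4237)


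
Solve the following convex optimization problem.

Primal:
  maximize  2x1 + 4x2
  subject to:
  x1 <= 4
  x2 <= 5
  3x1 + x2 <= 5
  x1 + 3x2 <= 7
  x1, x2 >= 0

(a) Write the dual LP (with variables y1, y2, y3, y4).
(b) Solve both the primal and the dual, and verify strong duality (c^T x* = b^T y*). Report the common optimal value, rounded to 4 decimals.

The standard primal-dual pair for 'max c^T x s.t. A x <= b, x >= 0' is:
  Dual:  min b^T y  s.t.  A^T y >= c,  y >= 0.

So the dual LP is:
  minimize  4y1 + 5y2 + 5y3 + 7y4
  subject to:
    y1 + 3y3 + y4 >= 2
    y2 + y3 + 3y4 >= 4
    y1, y2, y3, y4 >= 0

Solving the primal: x* = (1, 2).
  primal value c^T x* = 10.
Solving the dual: y* = (0, 0, 0.25, 1.25).
  dual value b^T y* = 10.
Strong duality: c^T x* = b^T y*. Confirmed.

10


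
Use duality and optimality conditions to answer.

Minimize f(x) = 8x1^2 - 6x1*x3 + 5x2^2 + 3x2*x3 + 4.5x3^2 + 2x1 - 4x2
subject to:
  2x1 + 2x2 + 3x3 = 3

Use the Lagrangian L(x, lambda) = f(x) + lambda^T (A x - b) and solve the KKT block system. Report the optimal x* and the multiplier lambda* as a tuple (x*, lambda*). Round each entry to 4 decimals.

Form the Lagrangian:
  L(x, lambda) = (1/2) x^T Q x + c^T x + lambda^T (A x - b)
Stationarity (grad_x L = 0): Q x + c + A^T lambda = 0.
Primal feasibility: A x = b.

This gives the KKT block system:
  [ Q   A^T ] [ x     ]   [-c ]
  [ A    0  ] [ lambda ] = [ b ]

Solving the linear system:
  x*      = (0.2377, 0.5574, 0.4699)
  lambda* = (-1.4918)
  f(x*)   = 1.3607

x* = (0.2377, 0.5574, 0.4699), lambda* = (-1.4918)


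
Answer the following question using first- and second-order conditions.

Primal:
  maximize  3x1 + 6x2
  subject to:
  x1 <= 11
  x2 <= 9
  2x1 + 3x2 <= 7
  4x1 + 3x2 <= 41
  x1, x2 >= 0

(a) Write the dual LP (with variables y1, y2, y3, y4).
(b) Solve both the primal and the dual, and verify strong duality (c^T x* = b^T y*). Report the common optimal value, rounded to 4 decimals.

The standard primal-dual pair for 'max c^T x s.t. A x <= b, x >= 0' is:
  Dual:  min b^T y  s.t.  A^T y >= c,  y >= 0.

So the dual LP is:
  minimize  11y1 + 9y2 + 7y3 + 41y4
  subject to:
    y1 + 2y3 + 4y4 >= 3
    y2 + 3y3 + 3y4 >= 6
    y1, y2, y3, y4 >= 0

Solving the primal: x* = (0, 2.3333).
  primal value c^T x* = 14.
Solving the dual: y* = (0, 0, 2, 0).
  dual value b^T y* = 14.
Strong duality: c^T x* = b^T y*. Confirmed.

14


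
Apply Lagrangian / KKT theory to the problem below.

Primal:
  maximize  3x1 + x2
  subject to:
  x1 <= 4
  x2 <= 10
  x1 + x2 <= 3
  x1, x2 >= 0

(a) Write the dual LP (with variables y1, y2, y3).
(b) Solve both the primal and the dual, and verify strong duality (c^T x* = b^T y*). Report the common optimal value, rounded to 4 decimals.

The standard primal-dual pair for 'max c^T x s.t. A x <= b, x >= 0' is:
  Dual:  min b^T y  s.t.  A^T y >= c,  y >= 0.

So the dual LP is:
  minimize  4y1 + 10y2 + 3y3
  subject to:
    y1 + y3 >= 3
    y2 + y3 >= 1
    y1, y2, y3 >= 0

Solving the primal: x* = (3, 0).
  primal value c^T x* = 9.
Solving the dual: y* = (0, 0, 3).
  dual value b^T y* = 9.
Strong duality: c^T x* = b^T y*. Confirmed.

9


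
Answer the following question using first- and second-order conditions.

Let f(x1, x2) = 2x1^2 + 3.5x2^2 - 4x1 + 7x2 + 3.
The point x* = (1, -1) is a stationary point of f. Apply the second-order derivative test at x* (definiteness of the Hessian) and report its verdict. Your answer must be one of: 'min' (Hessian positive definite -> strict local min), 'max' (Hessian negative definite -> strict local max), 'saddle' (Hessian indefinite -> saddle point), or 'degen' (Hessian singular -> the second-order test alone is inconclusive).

Compute the Hessian H = grad^2 f:
  H = [[4, 0], [0, 7]]
Verify stationarity: grad f(x*) = H x* + g = (0, 0).
Eigenvalues of H: 4, 7.
Both eigenvalues > 0, so H is positive definite -> x* is a strict local min.

min


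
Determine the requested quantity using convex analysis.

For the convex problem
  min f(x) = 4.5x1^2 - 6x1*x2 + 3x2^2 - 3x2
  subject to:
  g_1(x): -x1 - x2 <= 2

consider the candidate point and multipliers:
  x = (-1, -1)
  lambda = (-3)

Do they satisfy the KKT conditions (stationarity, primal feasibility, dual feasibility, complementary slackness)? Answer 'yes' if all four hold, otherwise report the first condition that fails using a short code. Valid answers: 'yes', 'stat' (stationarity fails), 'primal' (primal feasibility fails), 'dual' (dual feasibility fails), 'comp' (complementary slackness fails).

Gradient of f: grad f(x) = Q x + c = (-3, -3)
Constraint values g_i(x) = a_i^T x - b_i:
  g_1((-1, -1)) = 0
Stationarity residual: grad f(x) + sum_i lambda_i a_i = (0, 0)
  -> stationarity OK
Primal feasibility (all g_i <= 0): OK
Dual feasibility (all lambda_i >= 0): FAILS
Complementary slackness (lambda_i * g_i(x) = 0 for all i): OK

Verdict: the first failing condition is dual_feasibility -> dual.

dual


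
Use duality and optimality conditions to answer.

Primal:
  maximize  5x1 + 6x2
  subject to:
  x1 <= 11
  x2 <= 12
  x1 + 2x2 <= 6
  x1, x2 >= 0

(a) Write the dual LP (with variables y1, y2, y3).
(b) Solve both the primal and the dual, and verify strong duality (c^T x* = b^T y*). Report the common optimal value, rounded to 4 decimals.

The standard primal-dual pair for 'max c^T x s.t. A x <= b, x >= 0' is:
  Dual:  min b^T y  s.t.  A^T y >= c,  y >= 0.

So the dual LP is:
  minimize  11y1 + 12y2 + 6y3
  subject to:
    y1 + y3 >= 5
    y2 + 2y3 >= 6
    y1, y2, y3 >= 0

Solving the primal: x* = (6, 0).
  primal value c^T x* = 30.
Solving the dual: y* = (0, 0, 5).
  dual value b^T y* = 30.
Strong duality: c^T x* = b^T y*. Confirmed.

30


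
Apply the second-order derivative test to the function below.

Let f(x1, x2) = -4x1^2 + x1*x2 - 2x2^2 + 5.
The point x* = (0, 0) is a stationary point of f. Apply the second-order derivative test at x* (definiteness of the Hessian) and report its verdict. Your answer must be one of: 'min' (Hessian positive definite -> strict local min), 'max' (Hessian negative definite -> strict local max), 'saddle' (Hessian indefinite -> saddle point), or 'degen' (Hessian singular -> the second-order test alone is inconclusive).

Compute the Hessian H = grad^2 f:
  H = [[-8, 1], [1, -4]]
Verify stationarity: grad f(x*) = H x* + g = (0, 0).
Eigenvalues of H: -8.2361, -3.7639.
Both eigenvalues < 0, so H is negative definite -> x* is a strict local max.

max


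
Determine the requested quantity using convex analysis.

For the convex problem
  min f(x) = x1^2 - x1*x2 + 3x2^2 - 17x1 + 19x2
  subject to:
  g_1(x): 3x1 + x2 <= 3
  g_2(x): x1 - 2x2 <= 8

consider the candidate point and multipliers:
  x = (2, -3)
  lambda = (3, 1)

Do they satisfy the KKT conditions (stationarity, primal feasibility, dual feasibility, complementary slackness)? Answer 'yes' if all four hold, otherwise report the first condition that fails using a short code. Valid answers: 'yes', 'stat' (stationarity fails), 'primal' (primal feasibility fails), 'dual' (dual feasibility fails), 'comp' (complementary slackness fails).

Gradient of f: grad f(x) = Q x + c = (-10, -1)
Constraint values g_i(x) = a_i^T x - b_i:
  g_1((2, -3)) = 0
  g_2((2, -3)) = 0
Stationarity residual: grad f(x) + sum_i lambda_i a_i = (0, 0)
  -> stationarity OK
Primal feasibility (all g_i <= 0): OK
Dual feasibility (all lambda_i >= 0): OK
Complementary slackness (lambda_i * g_i(x) = 0 for all i): OK

Verdict: yes, KKT holds.

yes


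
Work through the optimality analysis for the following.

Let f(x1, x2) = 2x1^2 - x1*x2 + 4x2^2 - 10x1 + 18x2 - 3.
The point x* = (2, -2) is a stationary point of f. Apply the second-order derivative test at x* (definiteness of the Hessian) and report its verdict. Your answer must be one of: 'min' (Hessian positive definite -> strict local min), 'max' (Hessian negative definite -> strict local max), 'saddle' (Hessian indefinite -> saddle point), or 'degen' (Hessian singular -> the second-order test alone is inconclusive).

Compute the Hessian H = grad^2 f:
  H = [[4, -1], [-1, 8]]
Verify stationarity: grad f(x*) = H x* + g = (0, 0).
Eigenvalues of H: 3.7639, 8.2361.
Both eigenvalues > 0, so H is positive definite -> x* is a strict local min.

min


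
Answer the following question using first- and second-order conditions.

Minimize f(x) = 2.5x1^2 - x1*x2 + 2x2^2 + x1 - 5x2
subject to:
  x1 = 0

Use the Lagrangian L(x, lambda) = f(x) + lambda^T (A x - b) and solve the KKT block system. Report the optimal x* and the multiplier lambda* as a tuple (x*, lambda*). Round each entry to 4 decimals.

Form the Lagrangian:
  L(x, lambda) = (1/2) x^T Q x + c^T x + lambda^T (A x - b)
Stationarity (grad_x L = 0): Q x + c + A^T lambda = 0.
Primal feasibility: A x = b.

This gives the KKT block system:
  [ Q   A^T ] [ x     ]   [-c ]
  [ A    0  ] [ lambda ] = [ b ]

Solving the linear system:
  x*      = (0, 1.25)
  lambda* = (0.25)
  f(x*)   = -3.125

x* = (0, 1.25), lambda* = (0.25)


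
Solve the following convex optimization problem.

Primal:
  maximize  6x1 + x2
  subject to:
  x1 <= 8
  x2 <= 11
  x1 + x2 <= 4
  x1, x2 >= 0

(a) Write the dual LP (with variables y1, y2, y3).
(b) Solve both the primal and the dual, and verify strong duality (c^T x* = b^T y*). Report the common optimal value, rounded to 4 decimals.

The standard primal-dual pair for 'max c^T x s.t. A x <= b, x >= 0' is:
  Dual:  min b^T y  s.t.  A^T y >= c,  y >= 0.

So the dual LP is:
  minimize  8y1 + 11y2 + 4y3
  subject to:
    y1 + y3 >= 6
    y2 + y3 >= 1
    y1, y2, y3 >= 0

Solving the primal: x* = (4, 0).
  primal value c^T x* = 24.
Solving the dual: y* = (0, 0, 6).
  dual value b^T y* = 24.
Strong duality: c^T x* = b^T y*. Confirmed.

24


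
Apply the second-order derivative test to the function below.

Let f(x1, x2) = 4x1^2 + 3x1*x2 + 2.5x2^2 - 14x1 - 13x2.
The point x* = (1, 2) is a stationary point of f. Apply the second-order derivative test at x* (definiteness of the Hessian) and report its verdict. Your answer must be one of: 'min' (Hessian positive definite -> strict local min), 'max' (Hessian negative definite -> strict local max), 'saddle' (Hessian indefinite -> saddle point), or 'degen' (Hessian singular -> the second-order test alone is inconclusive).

Compute the Hessian H = grad^2 f:
  H = [[8, 3], [3, 5]]
Verify stationarity: grad f(x*) = H x* + g = (0, 0).
Eigenvalues of H: 3.1459, 9.8541.
Both eigenvalues > 0, so H is positive definite -> x* is a strict local min.

min


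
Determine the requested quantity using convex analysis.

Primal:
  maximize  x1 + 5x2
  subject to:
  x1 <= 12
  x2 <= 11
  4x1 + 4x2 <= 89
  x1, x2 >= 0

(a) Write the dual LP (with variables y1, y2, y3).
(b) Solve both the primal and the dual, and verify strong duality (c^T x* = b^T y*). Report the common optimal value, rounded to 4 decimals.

The standard primal-dual pair for 'max c^T x s.t. A x <= b, x >= 0' is:
  Dual:  min b^T y  s.t.  A^T y >= c,  y >= 0.

So the dual LP is:
  minimize  12y1 + 11y2 + 89y3
  subject to:
    y1 + 4y3 >= 1
    y2 + 4y3 >= 5
    y1, y2, y3 >= 0

Solving the primal: x* = (11.25, 11).
  primal value c^T x* = 66.25.
Solving the dual: y* = (0, 4, 0.25).
  dual value b^T y* = 66.25.
Strong duality: c^T x* = b^T y*. Confirmed.

66.25


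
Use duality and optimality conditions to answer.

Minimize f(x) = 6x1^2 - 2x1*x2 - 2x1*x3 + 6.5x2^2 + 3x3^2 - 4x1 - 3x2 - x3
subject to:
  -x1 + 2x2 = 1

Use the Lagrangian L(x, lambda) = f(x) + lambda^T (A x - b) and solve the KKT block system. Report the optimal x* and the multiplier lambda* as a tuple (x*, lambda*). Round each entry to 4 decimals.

Form the Lagrangian:
  L(x, lambda) = (1/2) x^T Q x + c^T x + lambda^T (A x - b)
Stationarity (grad_x L = 0): Q x + c + A^T lambda = 0.
Primal feasibility: A x = b.

This gives the KKT block system:
  [ Q   A^T ] [ x     ]   [-c ]
  [ A    0  ] [ lambda ] = [ b ]

Solving the linear system:
  x*      = (0.2848, 0.6424, 0.2616)
  lambda* = (-2.3907)
  f(x*)   = -0.4685

x* = (0.2848, 0.6424, 0.2616), lambda* = (-2.3907)


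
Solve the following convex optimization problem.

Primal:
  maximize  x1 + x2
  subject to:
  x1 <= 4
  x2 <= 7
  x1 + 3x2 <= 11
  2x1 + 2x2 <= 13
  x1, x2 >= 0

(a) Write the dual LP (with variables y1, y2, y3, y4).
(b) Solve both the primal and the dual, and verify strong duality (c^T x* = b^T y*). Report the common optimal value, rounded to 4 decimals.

The standard primal-dual pair for 'max c^T x s.t. A x <= b, x >= 0' is:
  Dual:  min b^T y  s.t.  A^T y >= c,  y >= 0.

So the dual LP is:
  minimize  4y1 + 7y2 + 11y3 + 13y4
  subject to:
    y1 + y3 + 2y4 >= 1
    y2 + 3y3 + 2y4 >= 1
    y1, y2, y3, y4 >= 0

Solving the primal: x* = (4, 2.3333).
  primal value c^T x* = 6.3333.
Solving the dual: y* = (0.6667, 0, 0.3333, 0).
  dual value b^T y* = 6.3333.
Strong duality: c^T x* = b^T y*. Confirmed.

6.3333


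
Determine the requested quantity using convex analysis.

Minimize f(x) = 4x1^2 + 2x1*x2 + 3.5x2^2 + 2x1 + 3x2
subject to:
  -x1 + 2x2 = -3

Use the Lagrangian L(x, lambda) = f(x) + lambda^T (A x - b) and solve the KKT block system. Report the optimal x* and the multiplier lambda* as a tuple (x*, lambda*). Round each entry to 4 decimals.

Form the Lagrangian:
  L(x, lambda) = (1/2) x^T Q x + c^T x + lambda^T (A x - b)
Stationarity (grad_x L = 0): Q x + c + A^T lambda = 0.
Primal feasibility: A x = b.

This gives the KKT block system:
  [ Q   A^T ] [ x     ]   [-c ]
  [ A    0  ] [ lambda ] = [ b ]

Solving the linear system:
  x*      = (0.4043, -1.2979)
  lambda* = (2.6383)
  f(x*)   = 2.4149

x* = (0.4043, -1.2979), lambda* = (2.6383)


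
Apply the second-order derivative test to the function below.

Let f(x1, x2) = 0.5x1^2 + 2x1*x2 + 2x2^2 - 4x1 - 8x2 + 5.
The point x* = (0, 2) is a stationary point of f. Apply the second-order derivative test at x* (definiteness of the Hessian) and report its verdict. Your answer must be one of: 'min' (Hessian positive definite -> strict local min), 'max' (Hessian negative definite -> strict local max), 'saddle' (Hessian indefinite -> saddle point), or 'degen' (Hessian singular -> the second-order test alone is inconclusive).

Compute the Hessian H = grad^2 f:
  H = [[1, 2], [2, 4]]
Verify stationarity: grad f(x*) = H x* + g = (0, 0).
Eigenvalues of H: 0, 5.
H has a zero eigenvalue (singular; positive semidefinite but not definite), so H is neither positive definite, negative definite, nor indefinite. The second-order test alone is inconclusive -> degen.
(Indeed, f is constant along the null direction of H through x*, so x* is not a strict local extremum.)

degen


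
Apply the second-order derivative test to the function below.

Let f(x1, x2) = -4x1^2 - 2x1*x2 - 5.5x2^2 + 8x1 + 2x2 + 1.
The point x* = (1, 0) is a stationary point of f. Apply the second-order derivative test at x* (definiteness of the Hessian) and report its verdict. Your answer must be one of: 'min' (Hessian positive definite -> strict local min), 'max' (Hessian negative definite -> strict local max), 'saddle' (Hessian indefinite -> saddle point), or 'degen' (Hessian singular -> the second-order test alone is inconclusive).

Compute the Hessian H = grad^2 f:
  H = [[-8, -2], [-2, -11]]
Verify stationarity: grad f(x*) = H x* + g = (0, 0).
Eigenvalues of H: -12, -7.
Both eigenvalues < 0, so H is negative definite -> x* is a strict local max.

max


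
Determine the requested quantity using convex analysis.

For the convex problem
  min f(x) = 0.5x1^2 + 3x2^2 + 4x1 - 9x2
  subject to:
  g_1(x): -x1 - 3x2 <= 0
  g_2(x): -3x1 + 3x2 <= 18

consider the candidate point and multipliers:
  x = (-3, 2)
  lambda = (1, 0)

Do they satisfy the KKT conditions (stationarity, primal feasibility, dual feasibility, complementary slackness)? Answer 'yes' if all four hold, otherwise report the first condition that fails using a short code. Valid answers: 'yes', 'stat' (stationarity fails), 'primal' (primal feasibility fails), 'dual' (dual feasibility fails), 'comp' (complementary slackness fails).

Gradient of f: grad f(x) = Q x + c = (1, 3)
Constraint values g_i(x) = a_i^T x - b_i:
  g_1((-3, 2)) = -3
  g_2((-3, 2)) = -3
Stationarity residual: grad f(x) + sum_i lambda_i a_i = (0, 0)
  -> stationarity OK
Primal feasibility (all g_i <= 0): OK
Dual feasibility (all lambda_i >= 0): OK
Complementary slackness (lambda_i * g_i(x) = 0 for all i): FAILS

Verdict: the first failing condition is complementary_slackness -> comp.

comp


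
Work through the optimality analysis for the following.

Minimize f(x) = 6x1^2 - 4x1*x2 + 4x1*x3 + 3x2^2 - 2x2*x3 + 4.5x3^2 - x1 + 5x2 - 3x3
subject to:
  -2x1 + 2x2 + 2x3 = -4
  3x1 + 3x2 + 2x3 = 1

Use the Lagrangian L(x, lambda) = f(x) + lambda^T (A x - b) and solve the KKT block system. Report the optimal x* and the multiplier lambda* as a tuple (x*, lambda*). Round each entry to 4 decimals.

Form the Lagrangian:
  L(x, lambda) = (1/2) x^T Q x + c^T x + lambda^T (A x - b)
Stationarity (grad_x L = 0): Q x + c + A^T lambda = 0.
Primal feasibility: A x = b.

This gives the KKT block system:
  [ Q   A^T ] [ x     ]   [-c ]
  [ A    0  ] [ lambda ] = [ b ]

Solving the linear system:
  x*      = (1.0807, -0.4035, -0.5159)
  lambda* = (3.0576, -1.8012)
  f(x*)   = 6.2406

x* = (1.0807, -0.4035, -0.5159), lambda* = (3.0576, -1.8012)


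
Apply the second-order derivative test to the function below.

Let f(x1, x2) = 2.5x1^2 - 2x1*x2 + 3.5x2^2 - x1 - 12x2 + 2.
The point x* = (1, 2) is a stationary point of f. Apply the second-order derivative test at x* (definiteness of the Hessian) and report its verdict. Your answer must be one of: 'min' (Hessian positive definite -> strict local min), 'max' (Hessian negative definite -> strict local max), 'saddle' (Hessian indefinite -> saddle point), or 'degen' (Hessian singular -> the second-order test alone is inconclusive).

Compute the Hessian H = grad^2 f:
  H = [[5, -2], [-2, 7]]
Verify stationarity: grad f(x*) = H x* + g = (0, 0).
Eigenvalues of H: 3.7639, 8.2361.
Both eigenvalues > 0, so H is positive definite -> x* is a strict local min.

min


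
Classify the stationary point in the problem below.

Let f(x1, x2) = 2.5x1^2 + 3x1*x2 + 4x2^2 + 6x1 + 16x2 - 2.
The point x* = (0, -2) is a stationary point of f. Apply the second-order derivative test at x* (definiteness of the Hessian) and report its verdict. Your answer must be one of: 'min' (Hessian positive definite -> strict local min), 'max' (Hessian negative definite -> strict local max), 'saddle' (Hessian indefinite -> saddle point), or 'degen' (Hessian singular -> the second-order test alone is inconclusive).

Compute the Hessian H = grad^2 f:
  H = [[5, 3], [3, 8]]
Verify stationarity: grad f(x*) = H x* + g = (0, 0).
Eigenvalues of H: 3.1459, 9.8541.
Both eigenvalues > 0, so H is positive definite -> x* is a strict local min.

min


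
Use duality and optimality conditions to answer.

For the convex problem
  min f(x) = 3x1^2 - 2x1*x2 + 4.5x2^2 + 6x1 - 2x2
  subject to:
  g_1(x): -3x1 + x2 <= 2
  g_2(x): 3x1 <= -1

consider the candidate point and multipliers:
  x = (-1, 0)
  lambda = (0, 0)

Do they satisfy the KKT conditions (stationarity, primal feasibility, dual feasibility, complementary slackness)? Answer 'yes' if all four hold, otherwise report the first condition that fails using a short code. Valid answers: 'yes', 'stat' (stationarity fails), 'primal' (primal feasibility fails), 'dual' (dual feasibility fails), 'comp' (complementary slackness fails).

Gradient of f: grad f(x) = Q x + c = (0, 0)
Constraint values g_i(x) = a_i^T x - b_i:
  g_1((-1, 0)) = 1
  g_2((-1, 0)) = -2
Stationarity residual: grad f(x) + sum_i lambda_i a_i = (0, 0)
  -> stationarity OK
Primal feasibility (all g_i <= 0): FAILS
Dual feasibility (all lambda_i >= 0): OK
Complementary slackness (lambda_i * g_i(x) = 0 for all i): OK

Verdict: the first failing condition is primal_feasibility -> primal.

primal


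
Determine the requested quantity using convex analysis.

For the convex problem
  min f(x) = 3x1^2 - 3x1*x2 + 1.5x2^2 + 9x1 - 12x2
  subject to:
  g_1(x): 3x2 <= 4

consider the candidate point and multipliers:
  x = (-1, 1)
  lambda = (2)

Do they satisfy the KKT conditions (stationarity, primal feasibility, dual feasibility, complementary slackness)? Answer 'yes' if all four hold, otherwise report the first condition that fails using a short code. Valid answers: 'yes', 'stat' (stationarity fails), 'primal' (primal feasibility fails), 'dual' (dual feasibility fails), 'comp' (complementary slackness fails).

Gradient of f: grad f(x) = Q x + c = (0, -6)
Constraint values g_i(x) = a_i^T x - b_i:
  g_1((-1, 1)) = -1
Stationarity residual: grad f(x) + sum_i lambda_i a_i = (0, 0)
  -> stationarity OK
Primal feasibility (all g_i <= 0): OK
Dual feasibility (all lambda_i >= 0): OK
Complementary slackness (lambda_i * g_i(x) = 0 for all i): FAILS

Verdict: the first failing condition is complementary_slackness -> comp.

comp


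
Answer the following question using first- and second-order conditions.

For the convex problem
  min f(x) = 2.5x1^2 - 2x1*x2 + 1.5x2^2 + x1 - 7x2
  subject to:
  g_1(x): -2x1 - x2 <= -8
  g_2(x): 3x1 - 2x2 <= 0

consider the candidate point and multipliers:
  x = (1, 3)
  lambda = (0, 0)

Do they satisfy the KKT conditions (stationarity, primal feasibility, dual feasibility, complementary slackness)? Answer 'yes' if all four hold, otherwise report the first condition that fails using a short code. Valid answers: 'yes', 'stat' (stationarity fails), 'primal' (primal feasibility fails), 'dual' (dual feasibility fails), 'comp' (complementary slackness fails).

Gradient of f: grad f(x) = Q x + c = (0, 0)
Constraint values g_i(x) = a_i^T x - b_i:
  g_1((1, 3)) = 3
  g_2((1, 3)) = -3
Stationarity residual: grad f(x) + sum_i lambda_i a_i = (0, 0)
  -> stationarity OK
Primal feasibility (all g_i <= 0): FAILS
Dual feasibility (all lambda_i >= 0): OK
Complementary slackness (lambda_i * g_i(x) = 0 for all i): OK

Verdict: the first failing condition is primal_feasibility -> primal.

primal


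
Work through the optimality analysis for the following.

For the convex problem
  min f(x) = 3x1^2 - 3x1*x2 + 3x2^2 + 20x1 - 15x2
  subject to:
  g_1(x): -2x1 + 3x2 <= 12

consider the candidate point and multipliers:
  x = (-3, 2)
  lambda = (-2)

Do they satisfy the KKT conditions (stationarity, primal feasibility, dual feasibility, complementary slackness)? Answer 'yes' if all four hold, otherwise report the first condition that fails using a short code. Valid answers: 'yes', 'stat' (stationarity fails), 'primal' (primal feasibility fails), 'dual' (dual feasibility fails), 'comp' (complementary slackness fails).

Gradient of f: grad f(x) = Q x + c = (-4, 6)
Constraint values g_i(x) = a_i^T x - b_i:
  g_1((-3, 2)) = 0
Stationarity residual: grad f(x) + sum_i lambda_i a_i = (0, 0)
  -> stationarity OK
Primal feasibility (all g_i <= 0): OK
Dual feasibility (all lambda_i >= 0): FAILS
Complementary slackness (lambda_i * g_i(x) = 0 for all i): OK

Verdict: the first failing condition is dual_feasibility -> dual.

dual


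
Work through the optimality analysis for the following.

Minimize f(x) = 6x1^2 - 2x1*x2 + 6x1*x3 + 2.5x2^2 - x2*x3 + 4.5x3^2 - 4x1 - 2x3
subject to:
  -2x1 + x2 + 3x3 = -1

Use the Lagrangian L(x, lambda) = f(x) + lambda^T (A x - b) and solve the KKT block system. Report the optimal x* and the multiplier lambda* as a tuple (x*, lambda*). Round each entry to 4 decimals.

Form the Lagrangian:
  L(x, lambda) = (1/2) x^T Q x + c^T x + lambda^T (A x - b)
Stationarity (grad_x L = 0): Q x + c + A^T lambda = 0.
Primal feasibility: A x = b.

This gives the KKT block system:
  [ Q   A^T ] [ x     ]   [-c ]
  [ A    0  ] [ lambda ] = [ b ]

Solving the linear system:
  x*      = (0.4231, 0.1231, -0.0923)
  lambda* = (0.1385)
  f(x*)   = -0.6846

x* = (0.4231, 0.1231, -0.0923), lambda* = (0.1385)


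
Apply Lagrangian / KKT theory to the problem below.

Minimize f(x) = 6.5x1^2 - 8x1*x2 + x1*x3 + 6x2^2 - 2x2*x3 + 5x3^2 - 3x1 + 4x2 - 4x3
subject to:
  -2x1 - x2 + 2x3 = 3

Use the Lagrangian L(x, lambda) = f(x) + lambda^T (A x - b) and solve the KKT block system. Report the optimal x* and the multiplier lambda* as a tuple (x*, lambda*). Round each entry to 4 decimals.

Form the Lagrangian:
  L(x, lambda) = (1/2) x^T Q x + c^T x + lambda^T (A x - b)
Stationarity (grad_x L = 0): Q x + c + A^T lambda = 0.
Primal feasibility: A x = b.

This gives the KKT block system:
  [ Q   A^T ] [ x     ]   [-c ]
  [ A    0  ] [ lambda ] = [ b ]

Solving the linear system:
  x*      = (-0.5064, -0.7023, 0.6424)
  lambda* = (-1.6612)
  f(x*)   = 0.562

x* = (-0.5064, -0.7023, 0.6424), lambda* = (-1.6612)


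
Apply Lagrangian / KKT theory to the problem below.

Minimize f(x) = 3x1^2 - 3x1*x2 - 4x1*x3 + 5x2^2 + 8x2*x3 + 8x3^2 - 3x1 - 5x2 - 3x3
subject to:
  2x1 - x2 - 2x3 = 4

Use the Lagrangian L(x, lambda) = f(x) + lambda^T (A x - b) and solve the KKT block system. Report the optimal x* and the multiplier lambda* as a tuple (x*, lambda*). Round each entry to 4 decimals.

Form the Lagrangian:
  L(x, lambda) = (1/2) x^T Q x + c^T x + lambda^T (A x - b)
Stationarity (grad_x L = 0): Q x + c + A^T lambda = 0.
Primal feasibility: A x = b.

This gives the KKT block system:
  [ Q   A^T ] [ x     ]   [-c ]
  [ A    0  ] [ lambda ] = [ b ]

Solving the linear system:
  x*      = (2.2108, 0.9518, -0.2651)
  lambda* = (-4.2349)
  f(x*)   = 3.1717

x* = (2.2108, 0.9518, -0.2651), lambda* = (-4.2349)


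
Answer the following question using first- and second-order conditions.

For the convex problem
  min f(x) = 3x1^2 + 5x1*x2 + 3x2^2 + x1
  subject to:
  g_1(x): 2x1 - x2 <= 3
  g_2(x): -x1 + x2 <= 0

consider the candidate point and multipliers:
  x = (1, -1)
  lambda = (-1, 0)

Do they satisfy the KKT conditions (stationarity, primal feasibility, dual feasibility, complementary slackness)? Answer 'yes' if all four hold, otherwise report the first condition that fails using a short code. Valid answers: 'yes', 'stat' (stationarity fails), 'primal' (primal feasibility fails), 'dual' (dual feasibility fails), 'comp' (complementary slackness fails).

Gradient of f: grad f(x) = Q x + c = (2, -1)
Constraint values g_i(x) = a_i^T x - b_i:
  g_1((1, -1)) = 0
  g_2((1, -1)) = -2
Stationarity residual: grad f(x) + sum_i lambda_i a_i = (0, 0)
  -> stationarity OK
Primal feasibility (all g_i <= 0): OK
Dual feasibility (all lambda_i >= 0): FAILS
Complementary slackness (lambda_i * g_i(x) = 0 for all i): OK

Verdict: the first failing condition is dual_feasibility -> dual.

dual


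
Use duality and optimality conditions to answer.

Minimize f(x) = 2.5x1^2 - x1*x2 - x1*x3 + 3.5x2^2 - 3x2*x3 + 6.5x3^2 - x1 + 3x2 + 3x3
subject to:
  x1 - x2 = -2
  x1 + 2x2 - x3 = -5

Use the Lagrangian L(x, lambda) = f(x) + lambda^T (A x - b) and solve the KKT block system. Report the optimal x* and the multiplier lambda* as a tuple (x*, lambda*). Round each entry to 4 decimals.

Form the Lagrangian:
  L(x, lambda) = (1/2) x^T Q x + c^T x + lambda^T (A x - b)
Stationarity (grad_x L = 0): Q x + c + A^T lambda = 0.
Primal feasibility: A x = b.

This gives the KKT block system:
  [ Q   A^T ] [ x     ]   [-c ]
  [ A    0  ] [ lambda ] = [ b ]

Solving the linear system:
  x*      = (-3.1068, -1.1068, -0.3204)
  lambda* = (9.8447, 5.2621)
  f(x*)   = 22.4126

x* = (-3.1068, -1.1068, -0.3204), lambda* = (9.8447, 5.2621)


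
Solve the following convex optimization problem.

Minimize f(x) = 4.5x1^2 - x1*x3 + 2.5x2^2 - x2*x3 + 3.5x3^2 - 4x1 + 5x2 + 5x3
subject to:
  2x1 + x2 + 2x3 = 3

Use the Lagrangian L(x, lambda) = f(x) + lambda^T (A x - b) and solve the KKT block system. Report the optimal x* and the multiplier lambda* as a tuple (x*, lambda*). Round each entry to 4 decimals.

Form the Lagrangian:
  L(x, lambda) = (1/2) x^T Q x + c^T x + lambda^T (A x - b)
Stationarity (grad_x L = 0): Q x + c + A^T lambda = 0.
Primal feasibility: A x = b.

This gives the KKT block system:
  [ Q   A^T ] [ x     ]   [-c ]
  [ A    0  ] [ lambda ] = [ b ]

Solving the linear system:
  x*      = (1.2358, -0.2489, 0.3886)
  lambda* = (-3.3668)
  f(x*)   = 2.9279

x* = (1.2358, -0.2489, 0.3886), lambda* = (-3.3668)


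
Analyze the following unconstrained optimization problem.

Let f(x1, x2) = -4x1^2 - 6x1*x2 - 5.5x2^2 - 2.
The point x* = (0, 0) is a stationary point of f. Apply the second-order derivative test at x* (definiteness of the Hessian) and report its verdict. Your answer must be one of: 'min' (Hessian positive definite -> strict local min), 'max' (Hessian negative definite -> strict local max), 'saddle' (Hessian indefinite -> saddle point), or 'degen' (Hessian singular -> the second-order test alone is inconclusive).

Compute the Hessian H = grad^2 f:
  H = [[-8, -6], [-6, -11]]
Verify stationarity: grad f(x*) = H x* + g = (0, 0).
Eigenvalues of H: -15.6847, -3.3153.
Both eigenvalues < 0, so H is negative definite -> x* is a strict local max.

max


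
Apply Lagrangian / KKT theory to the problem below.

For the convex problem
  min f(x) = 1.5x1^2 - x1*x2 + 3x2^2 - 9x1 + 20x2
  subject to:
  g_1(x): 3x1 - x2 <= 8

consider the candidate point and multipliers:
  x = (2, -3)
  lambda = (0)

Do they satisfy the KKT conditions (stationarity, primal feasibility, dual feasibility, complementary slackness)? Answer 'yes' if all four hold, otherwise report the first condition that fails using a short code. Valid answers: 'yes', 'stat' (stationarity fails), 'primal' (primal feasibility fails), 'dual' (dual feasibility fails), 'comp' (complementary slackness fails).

Gradient of f: grad f(x) = Q x + c = (0, 0)
Constraint values g_i(x) = a_i^T x - b_i:
  g_1((2, -3)) = 1
Stationarity residual: grad f(x) + sum_i lambda_i a_i = (0, 0)
  -> stationarity OK
Primal feasibility (all g_i <= 0): FAILS
Dual feasibility (all lambda_i >= 0): OK
Complementary slackness (lambda_i * g_i(x) = 0 for all i): OK

Verdict: the first failing condition is primal_feasibility -> primal.

primal


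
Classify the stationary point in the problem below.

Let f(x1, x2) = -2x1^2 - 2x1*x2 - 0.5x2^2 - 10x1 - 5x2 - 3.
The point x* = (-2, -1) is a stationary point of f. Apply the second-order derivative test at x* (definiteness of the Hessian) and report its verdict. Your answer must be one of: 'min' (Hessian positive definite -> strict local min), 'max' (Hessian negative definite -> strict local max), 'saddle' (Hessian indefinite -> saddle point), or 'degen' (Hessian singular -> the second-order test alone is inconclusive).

Compute the Hessian H = grad^2 f:
  H = [[-4, -2], [-2, -1]]
Verify stationarity: grad f(x*) = H x* + g = (0, 0).
Eigenvalues of H: -5, 0.
H has a zero eigenvalue (singular; negative semidefinite but not definite), so H is neither positive definite, negative definite, nor indefinite. The second-order test alone is inconclusive -> degen.
(Indeed, f is constant along the null direction of H through x*, so x* is not a strict local extremum.)

degen
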